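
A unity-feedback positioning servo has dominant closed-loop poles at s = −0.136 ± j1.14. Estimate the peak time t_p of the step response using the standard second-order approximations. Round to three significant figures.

t_p ≈ 2.76 s

t_p = π/ω_d with ω_d = 1.14 (the imaginary part), so t_p = 2.76 s.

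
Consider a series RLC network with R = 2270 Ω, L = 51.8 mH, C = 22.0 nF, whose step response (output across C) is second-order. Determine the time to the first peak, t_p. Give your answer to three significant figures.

t_p ≈ 0.000158 s

For a series RLC circuit (capacitor voltage as output), ω_n = 1/√(LC) = 1/√(51.8 mH · 22.0 nF) = 29600 rad/s.
ζ = (R/2)·√(C/L) = (2270/2)·√(22.0 nF/51.8 mH) = 0.740.
ω_d = ω_n√(1−ζ²) = 19900 rad/s. t_p = π/ω_d = 0.000158 s.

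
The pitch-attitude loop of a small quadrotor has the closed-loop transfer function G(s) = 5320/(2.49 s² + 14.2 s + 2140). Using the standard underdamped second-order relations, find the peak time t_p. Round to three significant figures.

t_p ≈ 0.108 s

Dividing through by 2.49: denominator becomes s² + 5.703 s + 859.4.
So ω_n = √859.4 = 29.3 rad/s and ζ = 5.703/(2·29.3) = 0.0973.
The damped frequency ω_d = ω_n√(1−ζ²) = 29.2 rad/s. t_p = π/ω_d = 0.108 s.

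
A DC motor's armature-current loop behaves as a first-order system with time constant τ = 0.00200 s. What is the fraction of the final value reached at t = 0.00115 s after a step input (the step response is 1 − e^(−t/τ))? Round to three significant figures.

y(t)/y_∞ = 1 − e^(−t/τ) = 1 − e^(−0.00115/0.00200) = 1 − e^(−0.575) = 0.437.

y/y_∞ ≈ 0.437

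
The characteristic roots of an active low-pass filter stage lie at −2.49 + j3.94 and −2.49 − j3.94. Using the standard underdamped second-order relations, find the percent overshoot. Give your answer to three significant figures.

With σ = 2.49, ω_d = 3.94: ω_n = √(σ²+ω_d²) = 4.66 rad/s, ζ = σ/ω_n = 0.534.
%OS = 100·exp(−πζ/√(1−ζ²)) = 13.7%.

%OS ≈ 13.7%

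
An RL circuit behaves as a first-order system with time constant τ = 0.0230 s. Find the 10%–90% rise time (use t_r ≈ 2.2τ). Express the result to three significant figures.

t_r ≈ 0.0506 s

t_r ≈ 2.2τ = 0.0506 s.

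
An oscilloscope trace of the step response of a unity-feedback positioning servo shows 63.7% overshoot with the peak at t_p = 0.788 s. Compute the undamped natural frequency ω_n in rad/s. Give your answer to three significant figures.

ζ from %OS: ζ = |ln 0.637|/√(π²+ln²0.637) = 0.142.
From t_p = π/ω_d, ω_d = π/0.788 = 3.99 rad/s, so ω_n = ω_d/√(1−ζ²) = 4.03 rad/s.

ω_n ≈ 4.03 rad/s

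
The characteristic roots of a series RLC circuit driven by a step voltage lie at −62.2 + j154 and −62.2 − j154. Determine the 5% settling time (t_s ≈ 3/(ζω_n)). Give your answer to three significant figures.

t_s ≈ 0.0482 s

For poles at −σ ± jω_d, ζω_n = σ = 62.2, so t_s ≈ 3/σ = 0.0482 s.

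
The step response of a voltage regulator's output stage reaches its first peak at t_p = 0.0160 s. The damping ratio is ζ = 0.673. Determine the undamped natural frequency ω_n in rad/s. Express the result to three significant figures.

ω_n ≈ 265 rad/s

Peak time t_p = π/ω_d, so ω_d = π/t_p = π/0.0160 = 196 rad/s.
ω_n = ω_d/√(1−ζ²) = 196/√0.547 = 265 rad/s.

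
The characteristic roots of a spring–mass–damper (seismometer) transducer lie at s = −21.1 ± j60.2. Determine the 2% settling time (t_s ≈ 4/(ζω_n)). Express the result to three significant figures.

For poles at −σ ± jω_d, ζω_n = σ = 21.1, so t_s ≈ 4/σ = 0.190 s.

t_s ≈ 0.190 s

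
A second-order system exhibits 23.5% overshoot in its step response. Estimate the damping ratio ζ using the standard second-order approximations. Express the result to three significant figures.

ζ ≈ 0.419

From %OS = 100·exp(−πζ/√(1−ζ²)), invert to get ζ = −ln(OS)/√(π² + ln²(OS)) with OS = 0.235.
−ln 0.235 = 1.448, so ζ = 1.448/√(π² + 2.097) = 0.419.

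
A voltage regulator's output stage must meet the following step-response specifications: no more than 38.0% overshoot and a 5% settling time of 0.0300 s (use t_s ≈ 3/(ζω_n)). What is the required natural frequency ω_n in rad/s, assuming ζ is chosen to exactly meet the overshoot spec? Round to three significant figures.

ω_n ≈ 340 rad/s

Inverting the overshoot relation: ζ = |ln 0.380|/√(π² + ln²0.380) = 0.294.
From t_s ≈ 3/(ζω_n): ω_n = 3/(ζ·t_s) = 3/(0.294·0.0300) = 340 rad/s.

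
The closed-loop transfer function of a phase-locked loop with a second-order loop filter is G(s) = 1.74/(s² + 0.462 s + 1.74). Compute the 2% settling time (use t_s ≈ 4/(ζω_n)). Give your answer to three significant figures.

ω_n = √1.74 = 1.32 rad/s; ζ = 0.462/(2·1.32) = 0.175.
t_s ≈ 4/(ζω_n) = 4/(0.175·1.32) = 17.3 s.

t_s ≈ 17.3 s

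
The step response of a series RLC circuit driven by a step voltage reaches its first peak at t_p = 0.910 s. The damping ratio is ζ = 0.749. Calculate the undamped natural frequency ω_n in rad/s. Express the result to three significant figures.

Peak time t_p = π/ω_d, so ω_d = π/t_p = π/0.910 = 3.45 rad/s.
ω_n = ω_d/√(1−ζ²) = 3.45/√0.439 = 5.21 rad/s.

ω_n ≈ 5.21 rad/s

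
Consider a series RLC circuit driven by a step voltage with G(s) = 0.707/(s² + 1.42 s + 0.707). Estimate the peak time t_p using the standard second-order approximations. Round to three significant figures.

Comparing the denominator to s² + 2ζω_n s + ω_n²: ω_n = √0.707 = 0.841 rad/s, and 2ζω_n = 1.42 so ζ = 1.42/(2·0.841) = 0.844.
ω_d = ω_n√(1−ζ²) = 0.450 rad/s. Then t_p = π/ω_d = 6.97 s.

t_p ≈ 6.97 s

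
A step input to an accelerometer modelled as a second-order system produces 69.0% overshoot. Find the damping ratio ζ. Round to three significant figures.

ζ ≈ 0.117

ζ = −ln(OS)/√(π² + (ln OS)²). With OS = 0.690, ln OS = −0.3711 and ζ = 0.3711/3.163 = 0.117.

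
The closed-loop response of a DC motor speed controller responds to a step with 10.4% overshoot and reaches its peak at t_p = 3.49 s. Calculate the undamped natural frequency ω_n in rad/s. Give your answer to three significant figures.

ω_n ≈ 1.11 rad/s

ζ from %OS: ζ = |ln 0.104|/√(π²+ln²0.104) = 0.585.
From t_p = π/ω_d, ω_d = π/3.49 = 0.900 rad/s, so ω_n = ω_d/√(1−ζ²) = 1.11 rad/s.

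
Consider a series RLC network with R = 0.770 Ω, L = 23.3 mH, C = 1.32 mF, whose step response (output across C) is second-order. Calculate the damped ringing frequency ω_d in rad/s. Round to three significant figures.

For a series RLC circuit (capacitor voltage as output), ω_n = 1/√(LC) = 1/√(23.3 mH · 1.32 mF) = 180 rad/s.
ζ = (R/2)·√(C/L) = (0.770/2)·√(1.32 mF/23.3 mH) = 0.0916.
ω_d = ω_n√(1−ζ²) = 180 rad/s.

ω_d ≈ 180 rad/s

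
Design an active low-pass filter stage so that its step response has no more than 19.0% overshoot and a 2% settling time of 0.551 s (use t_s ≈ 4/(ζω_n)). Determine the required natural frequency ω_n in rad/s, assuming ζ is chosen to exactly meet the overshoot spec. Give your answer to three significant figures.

ω_n ≈ 15.5 rad/s

From %OS = 100·exp(−πζ/√(1−ζ²)), invert to get ζ = −ln(OS)/√(π² + ln²(OS)) with OS = 0.190.
−ln 0.190 = 1.661, so ζ = 1.661/√(π² + 2.758) = 0.467.
From t_s ≈ 4/(ζω_n): ω_n = 4/(ζ·t_s) = 4/(0.467·0.551) = 15.5 rad/s.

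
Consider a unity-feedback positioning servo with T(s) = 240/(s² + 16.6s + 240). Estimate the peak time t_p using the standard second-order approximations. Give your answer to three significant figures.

t_p ≈ 0.240 s

Matching coefficients with s² + 2ζω_n s + ω_n² gives ω_n² = 240 ⇒ ω_n = 15.5 rad/s, and ζ = 16.6/(2ω_n) = 0.536.
ω_d = 15.5·√(1 − 0.536²) = 13.1 rad/s. Then t_p = π/ω_d = 0.240 s.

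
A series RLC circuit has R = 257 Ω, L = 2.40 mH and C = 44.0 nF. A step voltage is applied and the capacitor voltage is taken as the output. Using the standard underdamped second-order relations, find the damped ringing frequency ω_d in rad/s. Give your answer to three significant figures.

ω_d ≈ 81300 rad/s

For a series RLC circuit (capacitor voltage as output), ω_n = 1/√(LC) = 1/√(2.40 mH · 44.0 nF) = 97300 rad/s.
ζ = (R/2)·√(C/L) = (257/2)·√(44.0 nF/2.40 mH) = 0.550.
The damped frequency ω_d = ω_n√(1−ζ²) = 81300 rad/s.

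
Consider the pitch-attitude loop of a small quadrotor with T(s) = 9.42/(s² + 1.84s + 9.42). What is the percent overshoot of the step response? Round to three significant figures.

%OS ≈ 37.3%

Comparing the denominator to s² + 2ζω_n s + ω_n²: ω_n = √9.42 = 3.07 rad/s, and 2ζω_n = 1.84 so ζ = 1.84/(2·3.07) = 0.300.
Overshoot: exp(−π·0.300/√(1−0.300²)) = 0.373, i.e. 37.3%.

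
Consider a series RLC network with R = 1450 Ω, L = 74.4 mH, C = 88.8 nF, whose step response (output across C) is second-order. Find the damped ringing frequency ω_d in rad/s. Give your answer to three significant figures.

For a series RLC circuit (capacitor voltage as output), ω_n = 1/√(LC) = 1/√(74.4 mH · 88.8 nF) = 12300 rad/s.
ζ = (R/2)·√(C/L) = (1450/2)·√(88.8 nF/74.4 mH) = 0.792.
ω_d = ω_n√(1−ζ²) = 7510 rad/s.

ω_d ≈ 7510 rad/s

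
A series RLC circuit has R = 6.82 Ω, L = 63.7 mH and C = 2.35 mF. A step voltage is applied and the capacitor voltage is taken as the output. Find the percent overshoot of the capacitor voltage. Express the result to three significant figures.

For a series RLC circuit (capacitor voltage as output), ω_n = 1/√(LC) = 1/√(63.7 mH · 2.35 mF) = 81.7 rad/s.
ζ = (R/2)·√(C/L) = (6.82/2)·√(2.35 mF/63.7 mH) = 0.655.
%OS = 100 e^{−πζ/√(1−ζ²)} with ζ = 0.655 gives 6.57%.

%OS ≈ 6.57%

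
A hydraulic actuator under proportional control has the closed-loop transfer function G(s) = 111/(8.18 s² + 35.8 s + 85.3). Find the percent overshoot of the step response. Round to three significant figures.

Dividing through by 8.18: denominator becomes s² + 4.377 s + 10.43.
So ω_n = √10.43 = 3.23 rad/s and ζ = 4.377/(2·3.23) = 0.678.
%OS = 100·exp(−πζ/√(1−ζ²)) = 5.53%.

%OS ≈ 5.53%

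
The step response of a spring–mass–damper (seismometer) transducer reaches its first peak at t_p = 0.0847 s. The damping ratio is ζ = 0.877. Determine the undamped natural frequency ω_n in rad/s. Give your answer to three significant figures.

Peak time t_p = π/ω_d, so ω_d = π/t_p = π/0.0847 = 37.1 rad/s.
ω_n = ω_d/√(1−ζ²) = 37.1/√0.231 = 77.2 rad/s.

ω_n ≈ 77.2 rad/s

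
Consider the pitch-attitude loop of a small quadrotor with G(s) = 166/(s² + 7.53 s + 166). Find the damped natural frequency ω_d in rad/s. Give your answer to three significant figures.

ω_d ≈ 12.3 rad/s

Comparing the denominator to s² + 2ζω_n s + ω_n²: ω_n = √166 = 12.9 rad/s, and 2ζω_n = 7.53 so ζ = 7.53/(2·12.9) = 0.292.
The damped frequency ω_d = ω_n√(1−ζ²) = 12.3 rad/s.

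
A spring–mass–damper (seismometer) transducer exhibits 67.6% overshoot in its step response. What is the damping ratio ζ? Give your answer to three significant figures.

ζ ≈ 0.124

From %OS = 100·exp(−πζ/√(1−ζ²)), invert to get ζ = −ln(OS)/√(π² + ln²(OS)) with OS = 0.676.
−ln 0.676 = 0.3916, so ζ = 0.3916/√(π² + 0.1533) = 0.124.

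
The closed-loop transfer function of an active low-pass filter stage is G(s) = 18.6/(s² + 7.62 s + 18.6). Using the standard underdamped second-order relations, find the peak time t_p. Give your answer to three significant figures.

t_p ≈ 1.55 s

ω_n = √18.6 = 4.31 rad/s; ζ = 7.62/(2·4.31) = 0.883.
ω_d = ω_n√(1−ζ²) = 2.02 rad/s. Then t_p = π/ω_d = 1.55 s.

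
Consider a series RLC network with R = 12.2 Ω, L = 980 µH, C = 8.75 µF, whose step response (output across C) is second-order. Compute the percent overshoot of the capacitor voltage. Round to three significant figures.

%OS ≈ 10.9%

For a series RLC circuit (capacitor voltage as output), ω_n = 1/√(LC) = 1/√(980 µH · 8.75 µF) = 10800 rad/s.
ζ = (R/2)·√(C/L) = (12.2/2)·√(8.75 µF/980 µH) = 0.576.
%OS = 100 e^{−πζ/√(1−ζ²)} with ζ = 0.576 gives 10.9%.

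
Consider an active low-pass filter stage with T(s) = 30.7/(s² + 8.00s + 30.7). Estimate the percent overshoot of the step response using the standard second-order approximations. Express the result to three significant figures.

Matching coefficients with s² + 2ζω_n s + ω_n² gives ω_n² = 30.7 ⇒ ω_n = 5.54 rad/s, and ζ = 8.00/(2ω_n) = 0.722.
%OS = 100·exp(−πζ/√(1−ζ²)) = 3.77%.

%OS ≈ 3.77%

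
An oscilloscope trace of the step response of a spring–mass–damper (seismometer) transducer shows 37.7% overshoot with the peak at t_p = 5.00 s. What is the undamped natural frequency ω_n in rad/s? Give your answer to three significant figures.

ζ from %OS: ζ = |ln 0.377|/√(π²+ln²0.377) = 0.297.
From t_p = π/ω_d, ω_d = π/5.00 = 0.628 rad/s, so ω_n = ω_d/√(1−ζ²) = 0.658 rad/s.

ω_n ≈ 0.658 rad/s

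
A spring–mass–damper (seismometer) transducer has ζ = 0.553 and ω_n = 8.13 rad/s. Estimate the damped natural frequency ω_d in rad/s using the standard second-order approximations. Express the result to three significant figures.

ω_d = ω_n√(1−ζ²) = 8.13·√0.694 = 6.77 rad/s.

ω_d ≈ 6.77 rad/s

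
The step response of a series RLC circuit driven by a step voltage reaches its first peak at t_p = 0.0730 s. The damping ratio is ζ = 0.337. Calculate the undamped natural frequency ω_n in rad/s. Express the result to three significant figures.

ω_n ≈ 45.7 rad/s

Peak time t_p = π/ω_d, so ω_d = π/t_p = π/0.0730 = 43.0 rad/s.
ω_n = ω_d/√(1−ζ²) = 43.0/√0.886 = 45.7 rad/s.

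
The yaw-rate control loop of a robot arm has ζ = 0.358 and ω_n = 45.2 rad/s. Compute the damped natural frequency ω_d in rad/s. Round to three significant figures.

ω_d = ω_n√(1−ζ²) = 45.2·√0.872 = 42.2 rad/s.

ω_d ≈ 42.2 rad/s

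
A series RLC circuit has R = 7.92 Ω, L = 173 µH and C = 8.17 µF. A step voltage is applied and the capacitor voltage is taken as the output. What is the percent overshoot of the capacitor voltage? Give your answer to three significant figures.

For a series RLC circuit (capacitor voltage as output), ω_n = 1/√(LC) = 1/√(173 µH · 8.17 µF) = 26600 rad/s.
ζ = (R/2)·√(C/L) = (7.92/2)·√(8.17 µF/173 µH) = 0.861.
%OS = 100·exp(−πζ/√(1−ζ²)) = 0.495%.

%OS ≈ 0.495%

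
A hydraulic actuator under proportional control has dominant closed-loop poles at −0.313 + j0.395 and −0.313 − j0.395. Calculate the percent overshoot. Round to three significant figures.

|pole| = ω_n = √(0.313² + 0.395²) = 0.504 rad/s; ζ = cos θ = σ/ω_n = 0.621.
%OS = 100·exp(−πζ/√(1−ζ²)) = 8.30%.

%OS ≈ 8.30%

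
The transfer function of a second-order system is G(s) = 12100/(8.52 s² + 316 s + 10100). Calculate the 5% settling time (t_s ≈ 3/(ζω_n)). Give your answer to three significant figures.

Dividing through by 8.52: denominator becomes s² + 37.09 s + 1185.
So ω_n = √1185 = 34.4 rad/s and ζ = 37.09/(2·34.4) = 0.539.
t_s ≈ 3/(ζω_n) = 0.162 s.

t_s ≈ 0.162 s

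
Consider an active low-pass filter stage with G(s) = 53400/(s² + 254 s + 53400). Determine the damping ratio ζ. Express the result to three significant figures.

Comparing the denominator to s² + 2ζω_n s + ω_n²: ω_n = √53400 = 231 rad/s, and 2ζω_n = 254 so ζ = 254/(2·231) = 0.550.

ζ ≈ 0.550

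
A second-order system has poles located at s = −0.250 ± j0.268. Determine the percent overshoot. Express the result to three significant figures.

%OS ≈ 5.34%

With σ = 0.250, ω_d = 0.268: ω_n = √(σ²+ω_d²) = 0.367 rad/s, ζ = σ/ω_n = 0.682.
%OS = 100·exp(−πζ/√(1−ζ²)) = 5.34%.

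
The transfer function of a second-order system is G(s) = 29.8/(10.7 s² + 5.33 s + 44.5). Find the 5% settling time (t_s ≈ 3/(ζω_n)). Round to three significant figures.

Dividing through by 10.7: denominator becomes s² + 0.4981 s + 4.159.
So ω_n = √4.159 = 2.04 rad/s and ζ = 0.4981/(2·2.04) = 0.122.
t_s ≈ 3/(ζω_n) = 12.0 s.

t_s ≈ 12.0 s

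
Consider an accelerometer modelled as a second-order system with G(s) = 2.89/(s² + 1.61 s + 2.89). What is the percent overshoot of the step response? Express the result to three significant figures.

Comparing the denominator to s² + 2ζω_n s + ω_n²: ω_n = √2.89 = 1.70 rad/s, and 2ζω_n = 1.61 so ζ = 1.61/(2·1.70) = 0.474.
Overshoot: exp(−π·0.474/√(1−0.474²)) = 0.185, i.e. 18.5%.

%OS ≈ 18.5%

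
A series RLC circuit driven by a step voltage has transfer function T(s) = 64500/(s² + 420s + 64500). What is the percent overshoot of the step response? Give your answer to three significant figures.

%OS ≈ 0.986%

Matching coefficients with s² + 2ζω_n s + ω_n² gives ω_n² = 64500 ⇒ ω_n = 254 rad/s, and ζ = 420/(2ω_n) = 0.827.
%OS = 100·exp(−πζ/√(1−ζ²)) = 0.986%.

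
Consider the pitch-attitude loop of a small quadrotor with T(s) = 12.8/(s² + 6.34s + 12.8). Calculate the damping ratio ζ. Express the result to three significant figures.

ζ ≈ 0.886

Matching coefficients with s² + 2ζω_n s + ω_n² gives ω_n² = 12.8 ⇒ ω_n = 3.58 rad/s, and ζ = 6.34/(2ω_n) = 0.886.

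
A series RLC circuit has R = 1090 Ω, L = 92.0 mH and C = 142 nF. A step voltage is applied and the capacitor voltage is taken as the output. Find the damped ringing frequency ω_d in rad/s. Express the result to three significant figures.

For a series RLC circuit (capacitor voltage as output), ω_n = 1/√(LC) = 1/√(92.0 mH · 142 nF) = 8750 rad/s.
ζ = (R/2)·√(C/L) = (1090/2)·√(142 nF/92.0 mH) = 0.677.
The damped frequency ω_d = ω_n√(1−ζ²) = 6440 rad/s.

ω_d ≈ 6440 rad/s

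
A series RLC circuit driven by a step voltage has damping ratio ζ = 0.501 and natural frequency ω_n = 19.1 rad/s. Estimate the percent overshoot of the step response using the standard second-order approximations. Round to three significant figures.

%OS ≈ 16.2%

For an underdamped second-order system, %OS = 100·exp(−πζ/√(1−ζ²)).
πζ/√(1−ζ²) = π·0.501/√(1−0.251) = 1.819, so %OS = 100·e^(−1.819) = 16.2%.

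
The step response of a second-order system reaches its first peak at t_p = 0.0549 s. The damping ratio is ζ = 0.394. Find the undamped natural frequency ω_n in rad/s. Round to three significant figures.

ω_n ≈ 62.3 rad/s

Peak time t_p = π/ω_d, so ω_d = π/t_p = π/0.0549 = 57.2 rad/s.
ω_n = ω_d/√(1−ζ²) = 57.2/√0.845 = 62.3 rad/s.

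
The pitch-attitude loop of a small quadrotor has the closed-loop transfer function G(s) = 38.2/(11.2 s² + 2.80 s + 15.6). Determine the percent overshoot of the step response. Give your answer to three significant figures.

%OS ≈ 71.6%

Dividing through by 11.2: denominator becomes s² + 0.2500 s + 1.393.
So ω_n = √1.393 = 1.18 rad/s and ζ = 0.2500/(2·1.18) = 0.106.
%OS = 100·exp(−πζ/√(1−ζ²)) = 71.6%.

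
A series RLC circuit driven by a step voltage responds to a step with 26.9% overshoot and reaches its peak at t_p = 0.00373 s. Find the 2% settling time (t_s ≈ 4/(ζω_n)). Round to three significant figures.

t_s ≈ 0.0114 s

ζ from %OS: ζ = |ln 0.269|/√(π²+ln²0.269) = 0.386.
t_p = π/ω_d ⇒ ω_d = 842 rad/s; then ω_n = ω_d/√(1−ζ²) = 913 rad/s.
t_s ≈ 4/(ζω_n) = 4/(0.386·913) = 0.0114 s.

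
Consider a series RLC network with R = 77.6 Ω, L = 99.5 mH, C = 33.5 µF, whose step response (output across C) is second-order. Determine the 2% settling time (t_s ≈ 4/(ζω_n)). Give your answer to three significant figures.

t_s ≈ 0.0103 s

For a series RLC circuit (capacitor voltage as output), ω_n = 1/√(LC) = 1/√(99.5 mH · 33.5 µF) = 548 rad/s.
ζ = (R/2)·√(C/L) = (77.6/2)·√(33.5 µF/99.5 mH) = 0.712.
t_s ≈ 4/(ζω_n) = 0.0103 s.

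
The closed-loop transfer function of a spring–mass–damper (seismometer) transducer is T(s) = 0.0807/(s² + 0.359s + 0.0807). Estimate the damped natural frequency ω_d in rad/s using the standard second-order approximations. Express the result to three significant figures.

ω_n = √0.0807 = 0.284 rad/s; ζ = 0.359/(2·0.284) = 0.632.
ω_d = 0.284·√(1 − 0.632²) = 0.220 rad/s.

ω_d ≈ 0.220 rad/s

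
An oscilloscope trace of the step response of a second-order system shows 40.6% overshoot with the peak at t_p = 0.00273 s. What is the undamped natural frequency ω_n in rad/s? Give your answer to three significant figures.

ω_n ≈ 1200 rad/s

ζ from %OS: ζ = |ln 0.406|/√(π²+ln²0.406) = 0.276.
From t_p = π/ω_d, ω_d = π/0.00273 = 1150 rad/s, so ω_n = ω_d/√(1−ζ²) = 1200 rad/s.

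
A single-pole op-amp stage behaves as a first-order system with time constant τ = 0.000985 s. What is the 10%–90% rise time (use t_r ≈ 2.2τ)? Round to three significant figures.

t_r ≈ 0.00217 s

t_r ≈ 2.2τ = 0.00217 s.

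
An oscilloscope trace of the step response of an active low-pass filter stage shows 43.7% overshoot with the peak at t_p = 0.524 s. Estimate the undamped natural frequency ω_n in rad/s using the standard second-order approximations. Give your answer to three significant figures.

ω_n ≈ 6.20 rad/s

The overshoot fixes ζ = −ln(OS)/√(π²+ln²(OS)) = 0.255.
t_p = π/ω_d ⇒ ω_d = 6.00 rad/s; then ω_n = ω_d/√(1−ζ²) = 6.20 rad/s.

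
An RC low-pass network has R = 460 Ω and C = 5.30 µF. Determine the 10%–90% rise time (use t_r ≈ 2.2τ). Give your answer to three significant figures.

t_r ≈ 0.00536 s

τ = RC = 460 × 5.30 µF = 0.00244 s.
t_r ≈ 2.2τ = 0.00536 s.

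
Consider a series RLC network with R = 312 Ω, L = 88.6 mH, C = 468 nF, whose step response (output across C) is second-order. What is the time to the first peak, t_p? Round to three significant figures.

For a series RLC circuit (capacitor voltage as output), ω_n = 1/√(LC) = 1/√(88.6 mH · 468 nF) = 4910 rad/s.
ζ = (R/2)·√(C/L) = (312/2)·√(468 nF/88.6 mH) = 0.359.
ω_d = 4910·√(1 − 0.359²) = 4580 rad/s. t_p = π/ω_d = 0.000685 s.

t_p ≈ 0.000685 s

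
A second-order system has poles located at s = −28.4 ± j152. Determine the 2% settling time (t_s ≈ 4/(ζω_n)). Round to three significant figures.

t_s ≈ 0.141 s

For poles at −σ ± jω_d, ζω_n = σ = 28.4, so t_s ≈ 4/σ = 0.141 s.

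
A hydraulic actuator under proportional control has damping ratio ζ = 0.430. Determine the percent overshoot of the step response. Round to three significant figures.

%OS ≈ 22.4%

For an underdamped second-order system, %OS = 100·exp(−πζ/√(1−ζ²)).
πζ/√(1−ζ²) = π·0.430/√(1−0.185) = 1.496, so %OS = 100·e^(−1.496) = 22.4%.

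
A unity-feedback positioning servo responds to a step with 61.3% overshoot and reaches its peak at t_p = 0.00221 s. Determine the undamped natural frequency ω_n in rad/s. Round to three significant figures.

ζ from %OS: ζ = |ln 0.613|/√(π²+ln²0.613) = 0.154.
t_p = π/ω_d ⇒ ω_d = 1420 rad/s; then ω_n = ω_d/√(1−ζ²) = 1440 rad/s.

ω_n ≈ 1440 rad/s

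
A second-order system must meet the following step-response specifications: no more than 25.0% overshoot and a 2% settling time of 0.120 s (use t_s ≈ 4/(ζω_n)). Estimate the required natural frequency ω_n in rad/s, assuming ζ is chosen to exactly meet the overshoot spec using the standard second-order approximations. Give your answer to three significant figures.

From %OS = 100·exp(−πζ/√(1−ζ²)), invert to get ζ = −ln(OS)/√(π² + ln²(OS)) with OS = 0.250.
−ln 0.250 = 1.386, so ζ = 1.386/√(π² + 1.922) = 0.404.
Then ω_n = 4/(ζ t_s) = 4/(0.404 × 0.120) = 82.6 rad/s.

ω_n ≈ 82.6 rad/s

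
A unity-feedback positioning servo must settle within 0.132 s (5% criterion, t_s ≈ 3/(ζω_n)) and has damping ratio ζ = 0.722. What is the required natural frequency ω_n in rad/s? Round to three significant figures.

Rearranging t_s ≈ 3/(ζω_n) gives ω_n = 3/(ζ·t_s) = 3/(0.722 × 0.132) = 31.5 rad/s.

ω_n ≈ 31.5 rad/s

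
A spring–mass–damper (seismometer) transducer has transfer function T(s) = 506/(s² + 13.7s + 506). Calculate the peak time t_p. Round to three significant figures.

Comparing the denominator to s² + 2ζω_n s + ω_n²: ω_n = √506 = 22.5 rad/s, and 2ζω_n = 13.7 so ζ = 13.7/(2·22.5) = 0.305.
ω_d = ω_n√(1−ζ²) = 21.4 rad/s. Then t_p = π/ω_d = 0.147 s.

t_p ≈ 0.147 s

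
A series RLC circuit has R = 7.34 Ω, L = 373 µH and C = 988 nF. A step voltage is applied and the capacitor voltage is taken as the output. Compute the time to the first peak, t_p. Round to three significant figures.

For a series RLC circuit (capacitor voltage as output), ω_n = 1/√(LC) = 1/√(373 µH · 988 nF) = 52100 rad/s.
ζ = (R/2)·√(C/L) = (7.34/2)·√(988 nF/373 µH) = 0.189.
The damped frequency ω_d = ω_n√(1−ζ²) = 51200 rad/s. t_p = π/ω_d = 0.0000614 s.

t_p ≈ 0.0000614 s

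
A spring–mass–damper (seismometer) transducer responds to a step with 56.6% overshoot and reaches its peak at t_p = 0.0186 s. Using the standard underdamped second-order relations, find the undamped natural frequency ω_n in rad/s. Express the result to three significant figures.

ζ from %OS: ζ = |ln 0.566|/√(π²+ln²0.566) = 0.178.
t_p = π/ω_d ⇒ ω_d = 169 rad/s; then ω_n = ω_d/√(1−ζ²) = 172 rad/s.

ω_n ≈ 172 rad/s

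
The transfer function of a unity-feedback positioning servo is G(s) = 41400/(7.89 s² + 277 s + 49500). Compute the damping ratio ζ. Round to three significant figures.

ζ ≈ 0.222

Dividing through by 7.89: denominator becomes s² + 35.11 s + 6274.
So ω_n = √6274 = 79.2 rad/s and ζ = 35.11/(2·79.2) = 0.222.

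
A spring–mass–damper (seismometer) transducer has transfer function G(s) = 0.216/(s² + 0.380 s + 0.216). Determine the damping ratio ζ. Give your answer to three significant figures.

ω_n = √0.216 = 0.465 rad/s; ζ = 0.380/(2·0.465) = 0.409.

ζ ≈ 0.409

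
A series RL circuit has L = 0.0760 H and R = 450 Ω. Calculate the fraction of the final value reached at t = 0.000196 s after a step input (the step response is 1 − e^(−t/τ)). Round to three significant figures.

y/y_∞ ≈ 0.687

τ = L/R = 0.0760/450 = 0.000169 s.
y(t)/y_∞ = 1 − e^(−t/τ) = 1 − e^(−0.000196/0.000169) = 1 − e^(−1.16) = 0.687.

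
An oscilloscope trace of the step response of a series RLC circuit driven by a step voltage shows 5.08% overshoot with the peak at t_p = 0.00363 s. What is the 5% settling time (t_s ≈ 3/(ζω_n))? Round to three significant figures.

The overshoot fixes ζ = −ln(OS)/√(π²+ln²(OS)) = 0.688.
t_p = π/ω_d ⇒ ω_d = 865 rad/s; then ω_n = ω_d/√(1−ζ²) = 1190 rad/s.
t_s ≈ 3/(ζω_n) = 3/(0.688·1190) = 0.00365 s.

t_s ≈ 0.00365 s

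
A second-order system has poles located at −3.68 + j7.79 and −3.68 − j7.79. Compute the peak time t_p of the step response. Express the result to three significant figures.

t_p ≈ 0.403 s

t_p = π/ω_d with ω_d = 7.79 (the imaginary part), so t_p = 0.403 s.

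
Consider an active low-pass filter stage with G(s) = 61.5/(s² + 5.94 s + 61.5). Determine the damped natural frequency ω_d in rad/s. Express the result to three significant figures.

ω_d ≈ 7.26 rad/s

Matching coefficients with s² + 2ζω_n s + ω_n² gives ω_n² = 61.5 ⇒ ω_n = 7.84 rad/s, and ζ = 5.94/(2ω_n) = 0.379.
ω_d = ω_n√(1−ζ²) = 7.26 rad/s.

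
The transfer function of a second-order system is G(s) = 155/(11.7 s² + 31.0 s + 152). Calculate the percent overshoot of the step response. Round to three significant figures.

Dividing through by 11.7: denominator becomes s² + 2.650 s + 12.99.
So ω_n = √12.99 = 3.60 rad/s and ζ = 2.650/(2·3.60) = 0.368.
%OS = 100 e^{−πζ/√(1−ζ²)} with ζ = 0.368 gives 28.9%.

%OS ≈ 28.9%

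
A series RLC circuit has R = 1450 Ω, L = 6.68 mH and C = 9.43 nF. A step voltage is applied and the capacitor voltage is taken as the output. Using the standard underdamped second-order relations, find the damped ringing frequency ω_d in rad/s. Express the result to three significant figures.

ω_d ≈ 64000 rad/s

For a series RLC circuit (capacitor voltage as output), ω_n = 1/√(LC) = 1/√(6.68 mH · 9.43 nF) = 126000 rad/s.
ζ = (R/2)·√(C/L) = (1450/2)·√(9.43 nF/6.68 mH) = 0.861.
ω_d = 126000·√(1 − 0.861²) = 64000 rad/s.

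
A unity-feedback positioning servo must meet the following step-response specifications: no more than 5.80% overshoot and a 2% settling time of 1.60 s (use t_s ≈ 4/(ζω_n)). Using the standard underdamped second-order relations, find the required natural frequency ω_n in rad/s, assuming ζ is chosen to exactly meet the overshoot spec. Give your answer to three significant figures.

From %OS = 100·exp(−πζ/√(1−ζ²)), invert to get ζ = −ln(OS)/√(π² + ln²(OS)) with OS = 0.0580.
−ln 0.0580 = 2.847, so ζ = 2.847/√(π² + 8.107) = 0.672.
Then ω_n = 4/(ζ t_s) = 4/(0.672 × 1.60) = 3.72 rad/s.

ω_n ≈ 3.72 rad/s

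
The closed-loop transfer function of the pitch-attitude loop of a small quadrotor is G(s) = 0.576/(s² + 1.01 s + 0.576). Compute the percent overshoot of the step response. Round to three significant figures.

Comparing the denominator to s² + 2ζω_n s + ω_n²: ω_n = √0.576 = 0.759 rad/s, and 2ζω_n = 1.01 so ζ = 1.01/(2·0.759) = 0.665.
Overshoot: exp(−π·0.665/√(1−0.665²)) = 0.0608, i.e. 6.08%.

%OS ≈ 6.08%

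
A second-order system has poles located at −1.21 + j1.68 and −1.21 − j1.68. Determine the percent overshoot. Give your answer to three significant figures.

%OS ≈ 10.4%

With σ = 1.21, ω_d = 1.68: ω_n = √(σ²+ω_d²) = 2.07 rad/s, ζ = σ/ω_n = 0.584.
%OS = 100·exp(−πζ/√(1−ζ²)) = 10.4%.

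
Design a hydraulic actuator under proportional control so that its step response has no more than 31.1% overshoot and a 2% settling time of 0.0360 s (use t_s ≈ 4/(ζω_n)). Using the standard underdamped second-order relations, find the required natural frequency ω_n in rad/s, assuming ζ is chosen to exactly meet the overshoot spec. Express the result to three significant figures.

ω_n ≈ 319 rad/s

ζ = −ln(OS)/√(π² + (ln OS)²). With OS = 0.311, ln OS = −1.168 and ζ = 1.168/3.352 = 0.348.
From t_s ≈ 4/(ζω_n): ω_n = 4/(ζ·t_s) = 4/(0.348·0.0360) = 319 rad/s.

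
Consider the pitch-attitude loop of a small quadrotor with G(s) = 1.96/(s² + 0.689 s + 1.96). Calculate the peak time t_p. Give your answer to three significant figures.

t_p ≈ 2.32 s

Matching coefficients with s² + 2ζω_n s + ω_n² gives ω_n² = 1.96 ⇒ ω_n = 1.40 rad/s, and ζ = 0.689/(2ω_n) = 0.246.
ω_d = 1.40·√(1 − 0.246²) = 1.36 rad/s. Then t_p = π/ω_d = 2.32 s.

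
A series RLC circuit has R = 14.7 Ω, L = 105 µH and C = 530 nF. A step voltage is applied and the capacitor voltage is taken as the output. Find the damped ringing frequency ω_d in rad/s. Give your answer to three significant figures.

For a series RLC circuit (capacitor voltage as output), ω_n = 1/√(LC) = 1/√(105 µH · 530 nF) = 134000 rad/s.
ζ = (R/2)·√(C/L) = (14.7/2)·√(530 nF/105 µH) = 0.522.
The damped frequency ω_d = ω_n√(1−ζ²) = 114000 rad/s.

ω_d ≈ 114000 rad/s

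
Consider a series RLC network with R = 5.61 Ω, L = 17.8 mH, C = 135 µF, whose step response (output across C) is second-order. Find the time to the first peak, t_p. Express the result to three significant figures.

t_p ≈ 0.00502 s

For a series RLC circuit (capacitor voltage as output), ω_n = 1/√(LC) = 1/√(17.8 mH · 135 µF) = 645 rad/s.
ζ = (R/2)·√(C/L) = (5.61/2)·√(135 µF/17.8 mH) = 0.244.
ω_d = 645·√(1 − 0.244²) = 626 rad/s. t_p = π/ω_d = 0.00502 s.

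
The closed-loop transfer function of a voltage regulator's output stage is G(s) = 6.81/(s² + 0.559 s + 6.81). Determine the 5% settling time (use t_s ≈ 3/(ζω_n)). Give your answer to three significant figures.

Comparing the denominator to s² + 2ζω_n s + ω_n²: ω_n = √6.81 = 2.61 rad/s, and 2ζω_n = 0.559 so ζ = 0.559/(2·2.61) = 0.107.
t_s ≈ 3/(ζω_n) = 3/(0.107·2.61) = 10.7 s.

t_s ≈ 10.7 s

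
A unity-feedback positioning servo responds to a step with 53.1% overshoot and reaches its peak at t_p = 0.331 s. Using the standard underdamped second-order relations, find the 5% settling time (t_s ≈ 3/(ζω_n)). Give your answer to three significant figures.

t_s ≈ 1.57 s

From the overshoot, ζ = −ln(OS)/√(π²+ln²(OS)) = 0.198.
t_p = π/ω_d ⇒ ω_d = 9.49 rad/s; then ω_n = ω_d/√(1−ζ²) = 9.68 rad/s.
t_s ≈ 3/(ζω_n) = 3/(0.198·9.68) = 1.57 s.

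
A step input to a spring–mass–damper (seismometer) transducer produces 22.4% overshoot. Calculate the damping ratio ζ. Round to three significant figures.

ζ ≈ 0.430

From %OS = 100·exp(−πζ/√(1−ζ²)), invert to get ζ = −ln(OS)/√(π² + ln²(OS)) with OS = 0.224.
−ln 0.224 = 1.496, so ζ = 1.496/√(π² + 2.238) = 0.430.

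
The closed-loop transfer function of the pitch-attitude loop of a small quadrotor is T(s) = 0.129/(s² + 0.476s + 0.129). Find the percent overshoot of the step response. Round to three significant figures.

ω_n = √0.129 = 0.359 rad/s; ζ = 0.476/(2·0.359) = 0.663.
Overshoot: exp(−π·0.663/√(1−0.663²)) = 0.0621, i.e. 6.21%.

%OS ≈ 6.21%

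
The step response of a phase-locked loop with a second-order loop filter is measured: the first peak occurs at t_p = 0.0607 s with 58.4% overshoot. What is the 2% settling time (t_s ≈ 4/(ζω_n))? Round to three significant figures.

t_s ≈ 0.451 s

The overshoot fixes ζ = −ln(OS)/√(π²+ln²(OS)) = 0.169.
t_p = π/ω_d ⇒ ω_d = 51.8 rad/s; then ω_n = ω_d/√(1−ζ²) = 52.5 rad/s.
t_s ≈ 4/(ζω_n) = 4/(0.169·52.5) = 0.451 s.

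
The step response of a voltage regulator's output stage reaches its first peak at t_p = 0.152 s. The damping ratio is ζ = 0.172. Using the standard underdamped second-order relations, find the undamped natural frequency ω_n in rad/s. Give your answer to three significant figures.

Peak time t_p = π/ω_d, so ω_d = π/t_p = π/0.152 = 20.7 rad/s.
ω_n = ω_d/√(1−ζ²) = 20.7/√0.970 = 21.0 rad/s.

ω_n ≈ 21.0 rad/s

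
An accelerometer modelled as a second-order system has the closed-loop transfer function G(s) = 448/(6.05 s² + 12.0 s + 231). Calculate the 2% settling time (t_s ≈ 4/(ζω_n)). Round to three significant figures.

t_s ≈ 4.03 s

Dividing through by 6.05: denominator becomes s² + 1.983 s + 38.18.
So ω_n = √38.18 = 6.18 rad/s and ζ = 1.983/(2·6.18) = 0.160.
t_s ≈ 4/(ζω_n) = 4.03 s.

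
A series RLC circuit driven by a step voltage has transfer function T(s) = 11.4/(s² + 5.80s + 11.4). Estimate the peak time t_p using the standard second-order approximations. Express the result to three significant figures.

t_p ≈ 1.82 s

ω_n = √11.4 = 3.38 rad/s; ζ = 5.80/(2·3.38) = 0.859.
The damped frequency ω_d = ω_n√(1−ζ²) = 1.73 rad/s. Then t_p = π/ω_d = 1.82 s.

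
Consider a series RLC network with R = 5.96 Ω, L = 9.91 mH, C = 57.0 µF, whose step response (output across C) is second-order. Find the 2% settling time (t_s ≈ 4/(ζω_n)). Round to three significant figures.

For a series RLC circuit (capacitor voltage as output), ω_n = 1/√(LC) = 1/√(9.91 mH · 57.0 µF) = 1330 rad/s.
ζ = (R/2)·√(C/L) = (5.96/2)·√(57.0 µF/9.91 mH) = 0.226.
t_s ≈ 4/(ζω_n) = 0.0133 s.

t_s ≈ 0.0133 s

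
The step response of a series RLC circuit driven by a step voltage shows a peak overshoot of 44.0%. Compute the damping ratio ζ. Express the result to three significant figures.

ζ ≈ 0.253

From %OS = 100·exp(−πζ/√(1−ζ²)), invert to get ζ = −ln(OS)/√(π² + ln²(OS)) with OS = 0.440.
−ln 0.440 = 0.8210, so ζ = 0.8210/√(π² + 0.6740) = 0.253.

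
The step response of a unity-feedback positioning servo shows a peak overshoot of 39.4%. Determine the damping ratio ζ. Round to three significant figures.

ζ ≈ 0.284

Inverting the overshoot relation: ζ = |ln 0.394|/√(π² + ln²0.394) = 0.284.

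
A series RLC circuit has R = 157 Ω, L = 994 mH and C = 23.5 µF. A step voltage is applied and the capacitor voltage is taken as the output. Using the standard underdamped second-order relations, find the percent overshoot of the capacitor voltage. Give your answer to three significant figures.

%OS ≈ 27.3%

For a series RLC circuit (capacitor voltage as output), ω_n = 1/√(LC) = 1/√(994 mH · 23.5 µF) = 207 rad/s.
ζ = (R/2)·√(C/L) = (157/2)·√(23.5 µF/994 mH) = 0.382.
Overshoot: exp(−π·0.382/√(1−0.382²)) = 0.273, i.e. 27.3%.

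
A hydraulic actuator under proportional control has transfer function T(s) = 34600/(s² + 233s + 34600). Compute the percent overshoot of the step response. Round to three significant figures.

%OS ≈ 8.01%

Matching coefficients with s² + 2ζω_n s + ω_n² gives ω_n² = 34600 ⇒ ω_n = 186 rad/s, and ζ = 233/(2ω_n) = 0.626.
%OS = 100 e^{−πζ/√(1−ζ²)} with ζ = 0.626 gives 8.01%.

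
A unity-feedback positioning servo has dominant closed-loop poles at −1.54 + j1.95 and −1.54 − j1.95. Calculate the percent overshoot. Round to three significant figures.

%OS ≈ 8.37%

The poles are at −σ ± jω_d with σ = 1.54 and ω_d = 1.95, so ω_n = √(σ²+ω_d²) = 2.48 rad/s and ζ = σ/ω_n = 0.620.
%OS = 100·exp(−πζ/√(1−ζ²)) = 8.37%.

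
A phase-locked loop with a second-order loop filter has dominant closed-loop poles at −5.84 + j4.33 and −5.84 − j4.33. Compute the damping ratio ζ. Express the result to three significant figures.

|pole| = ω_n = √(5.84² + 4.33²) = 7.27 rad/s; ζ = cos θ = σ/ω_n = 0.803.

ζ ≈ 0.803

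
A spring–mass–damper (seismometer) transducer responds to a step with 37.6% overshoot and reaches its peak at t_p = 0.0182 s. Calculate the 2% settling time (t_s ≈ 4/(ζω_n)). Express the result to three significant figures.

The overshoot fixes ζ = −ln(OS)/√(π²+ln²(OS)) = 0.297.
t_p = π/ω_d ⇒ ω_d = 173 rad/s; then ω_n = ω_d/√(1−ζ²) = 181 rad/s.
t_s ≈ 4/(ζω_n) = 4/(0.297·181) = 0.0744 s.

t_s ≈ 0.0744 s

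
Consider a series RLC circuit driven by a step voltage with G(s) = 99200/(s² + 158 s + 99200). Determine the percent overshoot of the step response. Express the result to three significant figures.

%OS ≈ 44.3%

ω_n = √99200 = 315 rad/s; ζ = 158/(2·315) = 0.251.
%OS = 100 e^{−πζ/√(1−ζ²)} with ζ = 0.251 gives 44.3%.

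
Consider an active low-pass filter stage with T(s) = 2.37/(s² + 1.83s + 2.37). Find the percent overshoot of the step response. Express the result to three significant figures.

%OS ≈ 9.81%

Matching coefficients with s² + 2ζω_n s + ω_n² gives ω_n² = 2.37 ⇒ ω_n = 1.54 rad/s, and ζ = 1.83/(2ω_n) = 0.594.
%OS = 100·exp(−πζ/√(1−ζ²)) = 9.81%.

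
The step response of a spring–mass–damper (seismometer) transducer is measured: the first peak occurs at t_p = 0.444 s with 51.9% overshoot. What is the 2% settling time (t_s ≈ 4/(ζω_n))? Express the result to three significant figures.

t_s ≈ 2.71 s

ζ from %OS: ζ = |ln 0.519|/√(π²+ln²0.519) = 0.204.
From t_p = π/ω_d, ω_d = π/0.444 = 7.08 rad/s, so ω_n = ω_d/√(1−ζ²) = 7.23 rad/s.
t_s ≈ 4/(ζω_n) = 4/(0.204·7.23) = 2.71 s.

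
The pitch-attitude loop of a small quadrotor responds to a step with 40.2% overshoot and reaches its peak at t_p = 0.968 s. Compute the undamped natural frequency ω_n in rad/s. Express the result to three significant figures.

ω_n ≈ 3.38 rad/s

The overshoot fixes ζ = −ln(OS)/√(π²+ln²(OS)) = 0.279.
From t_p = π/ω_d, ω_d = π/0.968 = 3.25 rad/s, so ω_n = ω_d/√(1−ζ²) = 3.38 rad/s.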